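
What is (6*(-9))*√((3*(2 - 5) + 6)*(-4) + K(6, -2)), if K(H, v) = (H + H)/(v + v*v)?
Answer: -162*√2 ≈ -229.10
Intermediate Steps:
K(H, v) = 2*H/(v + v²) (K(H, v) = (2*H)/(v + v²) = 2*H/(v + v²))
(6*(-9))*√((3*(2 - 5) + 6)*(-4) + K(6, -2)) = (6*(-9))*√((3*(2 - 5) + 6)*(-4) + 2*6/(-2*(1 - 2))) = -54*√((3*(-3) + 6)*(-4) + 2*6*(-½)/(-1)) = -54*√((-9 + 6)*(-4) + 2*6*(-½)*(-1)) = -54*√(-3*(-4) + 6) = -54*√(12 + 6) = -162*√2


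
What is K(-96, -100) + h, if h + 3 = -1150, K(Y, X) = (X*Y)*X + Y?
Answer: -961249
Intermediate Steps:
K(Y, X) = Y + Y*X**2 (K(Y, X) = Y*X**2 + Y = Y + Y*X**2)
h = -1153 (h = -3 - 1150 = -1153)
K(-96, -100) + h = -96*(1 + (-100)**2) - 1153 = -96*(1 + 10000) - 1153 = -96*10001 - 1153 = -960096 - 1153 = -961249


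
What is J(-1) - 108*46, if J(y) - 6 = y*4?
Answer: -4966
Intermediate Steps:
J(y) = 6 + 4*y (J(y) = 6 + y*4 = 6 + 4*y)
J(-1) - 108*46 = (6 + 4*(-1)) - 108*46 = (6 - 4) - 4968 = 2 - 4968 = -4966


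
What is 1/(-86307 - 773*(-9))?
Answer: -1/79350 ≈ -1.2602e-5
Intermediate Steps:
1/(-86307 - 773*(-9)) = 1/(-86307 + 6957) = 1/(-79350) = -1/79350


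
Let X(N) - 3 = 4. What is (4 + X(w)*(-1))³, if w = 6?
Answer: -27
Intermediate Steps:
X(N) = 7 (X(N) = 3 + 4 = 7)
(4 + X(w)*(-1))³ = (4 + 7*(-1))³ = (4 - 7)³ = (-3)³ = -27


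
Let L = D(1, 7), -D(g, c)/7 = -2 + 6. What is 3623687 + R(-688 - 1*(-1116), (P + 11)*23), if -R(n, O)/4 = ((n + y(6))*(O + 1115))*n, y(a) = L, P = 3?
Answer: -980433913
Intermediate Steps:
D(g, c) = -28 (D(g, c) = -7*(-2 + 6) = -7*4 = -28)
L = -28
y(a) = -28
R(n, O) = -4*n*(-28 + n)*(1115 + O) (R(n, O) = -4*(n - 28)*(O + 1115)*n = -4*(-28 + n)*(1115 + O)*n = -4*n*(-28 + n)*(1115 + O))
3623687 + R(-688 - 1*(-1116), (P + 11)*23) = 3623687 + 4*(-688 - 1*(-1116))*(31220 - 1115*(-688 - 1*(-1116)) + 28*((3 + 11)*23) - (3 + 11)*23*(-688 - 1*(-1116))) = 3623687 + 4*(-688 + 1116)*(31220 - 1115*(-688 + 1116) + 28*(14*23) - 14*23*(-688 + 1116)) = 3623687 + 4*428*(31220 - 1115*428 + 28*322 - 1*322*428) = 3623687 + 4*428*(31220 - 477220 + 9016 - 137816) = 3623687 + 4*428*(-574800) = 3623687 - 984057600 = -980433913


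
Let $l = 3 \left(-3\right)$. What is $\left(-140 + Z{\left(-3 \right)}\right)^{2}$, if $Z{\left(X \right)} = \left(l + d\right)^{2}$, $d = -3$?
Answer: $16$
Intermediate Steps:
$l = -9$
$Z{\left(X \right)} = 144$ ($Z{\left(X \right)} = \left(-9 - 3\right)^{2} = \left(-12\right)^{2} = 144$)
$\left(-140 + Z{\left(-3 \right)}\right)^{2} = \left(-140 + 144\right)^{2} = 4^{2} = 16$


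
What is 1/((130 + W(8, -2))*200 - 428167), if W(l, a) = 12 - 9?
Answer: -1/401567 ≈ -2.4902e-6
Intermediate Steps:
W(l, a) = 3
1/((130 + W(8, -2))*200 - 428167) = 1/((130 + 3)*200 - 428167) = 1/(133*200 - 428167) = 1/(26600 - 428167) = 1/(-401567) = -1/401567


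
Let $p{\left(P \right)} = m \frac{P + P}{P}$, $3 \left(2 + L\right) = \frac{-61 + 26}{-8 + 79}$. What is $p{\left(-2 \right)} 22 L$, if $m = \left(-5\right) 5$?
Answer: $\frac{507100}{213} \approx 2380.8$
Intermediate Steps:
$m = -25$
$L = - \frac{461}{213}$ ($L = -2 + \frac{\left(-61 + 26\right) \frac{1}{-8 + 79}}{3} = -2 + \frac{\left(-35\right) \frac{1}{71}}{3} = -2 + \frac{1}{3} \left(- \frac{35}{71}\right) = -2 - \frac{35}{213} = - \frac{461}{213} \approx -2.1643$)
$p{\left(P \right)} = -50$ ($p{\left(P \right)} = - 25 \frac{P + P}{P} = - 25 \frac{2 P}{P} = \left(-25\right) 2 = -50$)
$p{\left(-2 \right)} 22 L = \left(-50\right) 22 \left(- \frac{461}{213}\right) = \left(-1100\right) \left(- \frac{461}{213}\right) = \frac{507100}{213}$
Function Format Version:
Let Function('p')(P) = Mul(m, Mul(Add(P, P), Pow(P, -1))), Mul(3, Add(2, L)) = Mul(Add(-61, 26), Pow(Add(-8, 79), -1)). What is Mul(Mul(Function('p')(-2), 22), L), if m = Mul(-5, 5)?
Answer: Rational(507100, 213) ≈ 2380.8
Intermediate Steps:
m = -25
L = Rational(-461, 213) (L = Add(-2, Mul(Rational(1, 3), Mul(Add(-61, 26), Pow(Add(-8, 79), -1)))) = Add(-2, Mul(Rational(1, 3), Mul(-35, Pow(71, -1)))) = Add(-2, Mul(Rational(1, 3), Mul(-35, Rational(1, 71)))) = Add(-2, Mul(Rational(1, 3), Rational(-35, 71))) = Add(-2, Rational(-35, 213)) = Rational(-461, 213) ≈ -2.1643)
Function('p')(P) = -50 (Function('p')(P) = Mul(-25, Mul(Add(P, P), Pow(P, -1))) = Mul(-25, Mul(Mul(2, P), Pow(P, -1))) = Mul(-25, 2) = -50)
Mul(Mul(Function('p')(-2), 22), L) = Mul(Mul(-50, 22), Rational(-461, 213)) = Mul(-1100, Rational(-461, 213)) = Rational(507100, 213)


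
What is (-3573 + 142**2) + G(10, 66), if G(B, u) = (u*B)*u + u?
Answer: 60217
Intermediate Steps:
G(B, u) = u + B*u**2 (G(B, u) = (B*u)*u + u = B*u**2 + u = u + B*u**2)
(-3573 + 142**2) + G(10, 66) = (-3573 + 142**2) + 66*(1 + 10*66) = (-3573 + 20164) + 66*(1 + 660) = 16591 + 66*661 = 16591 + 43626 = 60217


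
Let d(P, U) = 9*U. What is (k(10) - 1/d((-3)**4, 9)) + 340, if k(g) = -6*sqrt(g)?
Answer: 27539/81 - 6*sqrt(10) ≈ 321.01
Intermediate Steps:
(k(10) - 1/d((-3)**4, 9)) + 340 = (-6*sqrt(10) - 1/(9*9)) + 340 = (-6*sqrt(10) - 1/81) + 340 = (-1/81 - 6*sqrt(10)) + 340 = 27539/81 - 6*sqrt(10)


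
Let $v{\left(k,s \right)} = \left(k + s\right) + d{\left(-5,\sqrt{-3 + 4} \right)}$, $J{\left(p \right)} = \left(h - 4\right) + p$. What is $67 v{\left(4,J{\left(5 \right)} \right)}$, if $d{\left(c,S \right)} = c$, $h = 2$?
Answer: $134$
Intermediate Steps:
$J{\left(p \right)} = -2 + p$ ($J{\left(p \right)} = \left(2 - 4\right) + p = -2 + p$)
$v{\left(k,s \right)} = -5 + k + s$ ($v{\left(k,s \right)} = \left(k + s\right) - 5 = -5 + k + s$)
$67 v{\left(4,J{\left(5 \right)} \right)} = 67 \left(-5 + 4 + \left(-2 + 5\right)\right) = 67 \left(-5 + 4 + 3\right) = 67 \cdot 2 = 134$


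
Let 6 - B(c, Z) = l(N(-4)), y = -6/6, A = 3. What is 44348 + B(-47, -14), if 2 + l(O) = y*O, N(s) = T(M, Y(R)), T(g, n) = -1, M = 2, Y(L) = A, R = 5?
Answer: 44355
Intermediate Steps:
Y(L) = 3
y = -1 (y = -6*⅙ = -1)
N(s) = -1
l(O) = -2 - O
B(c, Z) = 7 (B(c, Z) = 6 - (-2 - 1*(-1)) = 6 - (-2 + 1) = 6 - 1*(-1) = 6 + 1 = 7)
44348 + B(-47, -14) = 44348 + 7 = 44355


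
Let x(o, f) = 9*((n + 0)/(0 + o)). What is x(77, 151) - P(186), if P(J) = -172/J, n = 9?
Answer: 14155/7161 ≈ 1.9767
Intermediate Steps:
x(o, f) = 81/o (x(o, f) = 9*((9 + 0)/(0 + o)) = 9*(9/o) = 81/o)
x(77, 151) - P(186) = 81/77 - (-172)/186 = 81*(1/77) - (-172)/186 = 81/77 - 1*(-86/93) = 81/77 + 86/93 = 14155/7161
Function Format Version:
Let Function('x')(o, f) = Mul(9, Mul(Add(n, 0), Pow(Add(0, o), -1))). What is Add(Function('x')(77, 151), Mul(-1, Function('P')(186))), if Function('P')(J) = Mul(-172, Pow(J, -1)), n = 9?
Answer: Rational(14155, 7161) ≈ 1.9767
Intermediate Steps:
Function('x')(o, f) = Mul(81, Pow(o, -1)) (Function('x')(o, f) = Mul(9, Mul(Add(9, 0), Pow(Add(0, o), -1))) = Mul(9, Mul(9, Pow(o, -1))) = Mul(81, Pow(o, -1)))
Add(Function('x')(77, 151), Mul(-1, Function('P')(186))) = Add(Mul(81, Pow(77, -1)), Mul(-1, Mul(-172, Pow(186, -1)))) = Add(Mul(81, Rational(1, 77)), Mul(-1, Mul(-172, Rational(1, 186)))) = Add(Rational(81, 77), Mul(-1, Rational(-86, 93))) = Add(Rational(81, 77), Rational(86, 93)) = Rational(14155, 7161)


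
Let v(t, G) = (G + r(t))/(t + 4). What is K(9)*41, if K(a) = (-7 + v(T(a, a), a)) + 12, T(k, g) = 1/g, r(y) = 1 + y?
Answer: 11316/37 ≈ 305.84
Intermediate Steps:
v(t, G) = (1 + G + t)/(4 + t) (v(t, G) = (G + (1 + t))/(t + 4) = (1 + G + t)/(4 + t))
K(a) = 5 + (1 + a + 1/a)/(4 + 1/a) (K(a) = (-7 + (1 + a + 1/a)/(4 + 1/a)) + 12 = 5 + (1 + a + 1/a)/(4 + 1/a))
K(9)*41 = ((6 + 9**2 + 21*9)/(1 + 4*9))*41 = ((6 + 81 + 189)/(1 + 36))*41 = (276/37)*41 = 11316/37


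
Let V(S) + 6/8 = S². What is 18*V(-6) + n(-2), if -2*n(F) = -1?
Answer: 635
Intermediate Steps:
V(S) = -¾ + S²
n(F) = ½ (n(F) = -½*(-1) = ½)
18*V(-6) + n(-2) = 18*(-¾ + (-6)²) + ½ = 18*(-¾ + 36) + ½ = 18*(141/4) + ½ = 1269/2 + ½ = 635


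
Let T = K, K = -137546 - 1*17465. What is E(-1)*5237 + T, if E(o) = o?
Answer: -160248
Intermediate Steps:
K = -155011 (K = -137546 - 17465 = -155011)
T = -155011
E(-1)*5237 + T = -1*5237 - 155011 = -5237 - 155011 = -160248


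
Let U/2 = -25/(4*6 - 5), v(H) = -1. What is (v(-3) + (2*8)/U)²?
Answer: 31329/625 ≈ 50.126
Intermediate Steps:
U = -50/19 (U = 2*(-25/(4*6 - 5)) = 2*(-25/(24 - 5)) = 2*(-25/19) = -50/19 ≈ -2.6316)
(v(-3) + (2*8)/U)² = (-1 + (2*8)/(-50/19))² = (-1 + 16*(-19/50))² = (-1 - 152/25)² = (-177/25)² = 31329/625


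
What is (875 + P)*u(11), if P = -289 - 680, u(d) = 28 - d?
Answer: -1598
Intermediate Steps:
P = -969
(875 + P)*u(11) = (875 - 969)*(28 - 1*11) = -94*(28 - 11) = -94*17 = -1598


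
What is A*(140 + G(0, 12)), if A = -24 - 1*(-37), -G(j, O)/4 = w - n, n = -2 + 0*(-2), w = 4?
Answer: 1508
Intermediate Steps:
n = -2 (n = -2 + 0 = -2)
G(j, O) = -24 (G(j, O) = -4*(4 - 1*(-2)) = -4*(4 + 2) = -4*6 = -24)
A = 13 (A = -24 + 37 = 13)
A*(140 + G(0, 12)) = 13*(140 - 24) = 13*116 = 1508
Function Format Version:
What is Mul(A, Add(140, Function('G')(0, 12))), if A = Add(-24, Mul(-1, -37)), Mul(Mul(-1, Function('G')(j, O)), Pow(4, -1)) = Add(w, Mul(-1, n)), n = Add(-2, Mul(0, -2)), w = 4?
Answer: 1508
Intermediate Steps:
n = -2 (n = Add(-2, 0) = -2)
Function('G')(j, O) = -24 (Function('G')(j, O) = Mul(-4, Add(4, Mul(-1, -2))) = Mul(-4, Add(4, 2)) = Mul(-4, 6) = -24)
A = 13 (A = Add(-24, 37) = 13)
Mul(A, Add(140, Function('G')(0, 12))) = Mul(13, Add(140, -24)) = Mul(13, 116) = 1508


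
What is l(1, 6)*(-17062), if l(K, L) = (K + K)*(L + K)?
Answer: -238868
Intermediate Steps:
l(K, L) = 2*K*(K + L) (l(K, L) = (2*K)*(K + L) = 2*K*(K + L))
l(1, 6)*(-17062) = (2*1*(1 + 6))*(-17062) = (2*1*7)*(-17062) = 14*(-17062) = -238868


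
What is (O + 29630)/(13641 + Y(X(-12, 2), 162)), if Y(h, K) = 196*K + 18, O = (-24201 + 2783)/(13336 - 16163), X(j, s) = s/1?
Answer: 27928476/42792299 ≈ 0.65265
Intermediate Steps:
X(j, s) = s (X(j, s) = s*1 = s)
O = 21418/2827 (O = -21418/(-2827) = -21418*(-1/2827) = 21418/2827 ≈ 7.5762)
Y(h, K) = 18 + 196*K
(O + 29630)/(13641 + Y(X(-12, 2), 162)) = (21418/2827 + 29630)/(13641 + (18 + 196*162)) = 83785428/(2827*(13641 + (18 + 31752))) = 83785428/(2827*(13641 + 31770)) = (83785428/2827)/45411 = (83785428/2827)*(1/45411) = 27928476/42792299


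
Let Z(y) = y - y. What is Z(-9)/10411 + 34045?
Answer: 34045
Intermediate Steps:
Z(y) = 0
Z(-9)/10411 + 34045 = 0/10411 + 34045 = 0*(1/10411) + 34045 = 0 + 34045 = 34045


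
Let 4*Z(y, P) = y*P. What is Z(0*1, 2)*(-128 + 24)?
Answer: 0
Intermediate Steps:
Z(y, P) = P*y/4 (Z(y, P) = (y*P)/4 = (P*y)/4 = P*y/4)
Z(0*1, 2)*(-128 + 24) = ((¼)*2*(0*1))*(-128 + 24) = ((¼)*2*0)*(-104) = 0*(-104) = 0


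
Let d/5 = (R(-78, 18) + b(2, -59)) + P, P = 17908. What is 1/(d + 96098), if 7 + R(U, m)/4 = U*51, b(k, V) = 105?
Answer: 1/106463 ≈ 9.3929e-6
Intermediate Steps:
R(U, m) = -28 + 204*U (R(U, m) = -28 + 4*(U*51) = -28 + 4*(51*U) = -28 + 204*U)
d = 10365 (d = 5*(((-28 + 204*(-78)) + 105) + 17908) = 5*(((-28 - 15912) + 105) + 17908) = 5*((-15940 + 105) + 17908) = 5*(-15835 + 17908) = 5*2073 = 10365)
1/(d + 96098) = 1/(10365 + 96098) = 1/106463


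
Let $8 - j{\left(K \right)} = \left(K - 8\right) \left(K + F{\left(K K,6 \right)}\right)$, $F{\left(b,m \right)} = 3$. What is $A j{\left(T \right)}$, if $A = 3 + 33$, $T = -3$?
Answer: $288$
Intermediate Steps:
$j{\left(K \right)} = 8 - \left(-8 + K\right) \left(3 + K\right)$ ($j{\left(K \right)} = 8 - \left(K - 8\right) \left(K + 3\right) = 8 - \left(-8 + K\right) \left(3 + K\right)$)
$A = 36$
$A j{\left(T \right)} = 36 \left(32 - \left(-3\right)^{2} + 5 \left(-3\right)\right) = 36 \left(32 - 9 - 15\right) = 36 \cdot 8 = 288$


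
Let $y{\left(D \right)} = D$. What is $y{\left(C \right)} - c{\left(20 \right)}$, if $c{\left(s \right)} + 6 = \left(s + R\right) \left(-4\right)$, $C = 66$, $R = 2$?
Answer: $160$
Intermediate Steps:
$c{\left(s \right)} = -14 - 4 s$ ($c{\left(s \right)} = -6 + \left(s + 2\right) \left(-4\right) = -6 + \left(2 + s\right) \left(-4\right) = -6 - \left(8 + 4 s\right) = -14 - 4 s$)
$y{\left(C \right)} - c{\left(20 \right)} = 66 - \left(-14 - 80\right) = 66 - -94 = 66 + 94 = 160$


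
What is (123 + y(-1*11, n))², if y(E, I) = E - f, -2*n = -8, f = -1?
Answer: 12769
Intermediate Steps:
n = 4 (n = -½*(-8) = 4)
y(E, I) = 1 + E (y(E, I) = E - 1*(-1) = E + 1 = 1 + E)
(123 + y(-1*11, n))² = (123 + (1 - 1*11))² = (123 + (1 - 11))² = (123 - 10)² = 113² = 12769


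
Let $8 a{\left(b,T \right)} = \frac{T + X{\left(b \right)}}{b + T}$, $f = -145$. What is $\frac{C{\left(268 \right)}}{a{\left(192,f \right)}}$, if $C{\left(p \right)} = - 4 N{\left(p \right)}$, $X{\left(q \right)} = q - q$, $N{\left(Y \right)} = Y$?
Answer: $\frac{403072}{145} \approx 2779.8$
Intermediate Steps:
$X{\left(q \right)} = 0$
$a{\left(b,T \right)} = \frac{T}{8 \left(T + b\right)}$ ($a{\left(b,T \right)} = \frac{\left(T + 0\right) \frac{1}{b + T}}{8} = \frac{T \frac{1}{T + b}}{8} = \frac{T}{8 \left(T + b\right)}$)
$C{\left(p \right)} = - 4 p$
$\frac{C{\left(268 \right)}}{a{\left(192,f \right)}} = \frac{\left(-4\right) 268}{\frac{1}{8} \left(-145\right) \frac{1}{-145 + 192}} = - \frac{1072}{\frac{1}{8} \left(-145\right) \frac{1}{47}} = - \frac{1072}{- \frac{145}{376}} = \left(-1072\right) \left(- \frac{376}{145}\right) = \frac{403072}{145}$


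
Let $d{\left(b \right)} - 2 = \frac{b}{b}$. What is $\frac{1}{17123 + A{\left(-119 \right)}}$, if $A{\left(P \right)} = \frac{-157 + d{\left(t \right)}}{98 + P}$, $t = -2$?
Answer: $\frac{3}{51391} \approx 5.8376 \cdot 10^{-5}$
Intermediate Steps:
$d{\left(b \right)} = 3$ ($d{\left(b \right)} = 2 + \frac{b}{b} = 2 + 1 = 3$)
$A{\left(P \right)} = - \frac{154}{98 + P}$ ($A{\left(P \right)} = \frac{-157 + 3}{98 + P} = - \frac{154}{98 + P}$)
$\frac{1}{17123 + A{\left(-119 \right)}} = \frac{1}{17123 - \frac{154}{98 - 119}} = \frac{1}{17123 - \frac{154}{-21}} = \frac{1}{17123 - - \frac{22}{3}} = \frac{1}{17123 + \frac{22}{3}} = \frac{1}{\frac{51391}{3}} = \frac{3}{51391}$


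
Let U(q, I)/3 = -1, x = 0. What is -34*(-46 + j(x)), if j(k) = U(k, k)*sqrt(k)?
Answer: 1564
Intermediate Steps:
U(q, I) = -3 (U(q, I) = 3*(-1) = -3)
j(k) = -3*sqrt(k)
-34*(-46 + j(x)) = -34*(-46 - 3*sqrt(0)) = -34*(-46 - 3*0) = -34*(-46 + 0) = -34*(-46) = 1564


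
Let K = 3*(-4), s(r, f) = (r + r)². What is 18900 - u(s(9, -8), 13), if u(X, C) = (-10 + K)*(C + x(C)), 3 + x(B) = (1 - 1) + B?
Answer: 19406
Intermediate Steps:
s(r, f) = 4*r² (s(r, f) = (2*r)² = 4*r²)
K = -12
x(B) = -3 + B (x(B) = -3 + ((1 - 1) + B) = -3 + (0 + B) = -3 + B)
u(X, C) = 66 - 44*C (u(X, C) = (-10 - 12)*(C + (-3 + C)) = -22*(-3 + 2*C) = 66 - 44*C)
18900 - u(s(9, -8), 13) = 18900 - (66 - 44*13) = 18900 - (66 - 572) = 18900 - 1*(-506) = 18900 + 506 = 19406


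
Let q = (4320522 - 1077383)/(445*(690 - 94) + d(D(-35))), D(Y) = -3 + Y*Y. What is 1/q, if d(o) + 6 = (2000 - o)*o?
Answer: 1215930/3243139 ≈ 0.37492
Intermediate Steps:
D(Y) = -3 + Y**2
d(o) = -6 + o*(2000 - o) (d(o) = -6 + (2000 - o)*o = -6 + o*(2000 - o))
q = 3243139/1215930 (q = (4320522 - 1077383)/(445*(690 - 94) + (-6 - (-3 + (-35)**2)**2 + 2000*(-3 + (-35)**2))) = 3243139/(445*596 + (-6 - (-3 + 1225)**2 + 2000*(-3 + 1225))) = 3243139/(265220 + (-6 - 1*1222**2 + 2000*1222)) = 3243139/(265220 + (-6 - 1*1493284 + 2444000)) = 3243139/(265220 + (-6 - 1493284 + 2444000)) = 3243139/(265220 + 950710) = 3243139/1215930 ≈ 2.6672)
1/q = 1/(3243139/1215930) = 1215930/3243139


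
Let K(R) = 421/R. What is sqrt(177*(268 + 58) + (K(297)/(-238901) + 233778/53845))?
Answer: sqrt(6392193148862223001020735)/10524783555 ≈ 240.22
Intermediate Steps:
sqrt(177*(268 + 58) + (K(297)/(-238901) + 233778/53845)) = sqrt(177*(268 + 58) + ((421/297)/(-238901) + 233778/53845)) = sqrt(177*326 + ((421*(1/297))*(-1/238901) + 233778*(1/53845))) = sqrt(57702 + ((421/297)*(-1/238901) + 233778/53845)) = sqrt(57702 + (-421/70953597 + 233778/53845)) = sqrt(57702 + 1507942484611/347317857315) = sqrt(20042442945274741/347317857315) = sqrt(6392193148862223001020735)/10524783555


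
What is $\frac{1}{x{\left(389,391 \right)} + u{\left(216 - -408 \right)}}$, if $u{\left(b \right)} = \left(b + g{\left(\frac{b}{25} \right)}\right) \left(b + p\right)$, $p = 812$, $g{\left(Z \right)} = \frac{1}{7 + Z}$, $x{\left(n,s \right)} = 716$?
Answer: $\frac{799}{716563120} \approx 1.115 \cdot 10^{-6}$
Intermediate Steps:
$u{\left(b \right)} = \left(812 + b\right) \left(b + \frac{1}{7 + \frac{b}{25}}\right)$ ($u{\left(b \right)} = \left(b + \frac{1}{7 + \frac{b}{25}}\right) \left(b + 812\right) = \left(b + \frac{1}{7 + b \frac{1}{25}}\right) \left(812 + b\right) = \left(b + \frac{1}{7 + \frac{b}{25}}\right) \left(812 + b\right) = \left(812 + b\right) \left(b + \frac{1}{7 + \frac{b}{25}}\right)$)
$\frac{1}{x{\left(389,391 \right)} + u{\left(216 - -408 \right)}} = \frac{1}{716 + \frac{20300 + 25 \left(216 - -408\right) + \left(216 - -408\right) \left(175 + \left(216 - -408\right)\right) \left(812 + \left(216 - -408\right)\right)}{175 + \left(216 - -408\right)}} = \frac{1}{716 + \frac{20300 + 25 \left(216 + 408\right) + \left(216 + 408\right) \left(175 + \left(216 + 408\right)\right) \left(812 + \left(216 + 408\right)\right)}{175 + \left(216 + 408\right)}} = \frac{1}{716 + \frac{20300 + 25 \cdot 624 + 624 \left(175 + 624\right) \left(812 + 624\right)}{175 + 624}} = \frac{1}{716 + \frac{20300 + 15600 + 624 \cdot 799 \cdot 1436}{799}} = \frac{1}{716 + \frac{20300 + 15600 + 715955136}{799}} = \frac{1}{716 + \frac{1}{799} \cdot 715991036} = \frac{1}{716 + \frac{715991036}{799}} = \frac{1}{\frac{716563120}{799}} = \frac{799}{716563120}$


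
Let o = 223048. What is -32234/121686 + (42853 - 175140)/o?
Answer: -11643602557/13570909464 ≈ -0.85798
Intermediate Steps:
-32234/121686 + (42853 - 175140)/o = -32234/121686 + (42853 - 175140)/223048 = -32234*1/121686 - 132287*1/223048 = -16117/60843 - 132287/223048 = -11643602557/13570909464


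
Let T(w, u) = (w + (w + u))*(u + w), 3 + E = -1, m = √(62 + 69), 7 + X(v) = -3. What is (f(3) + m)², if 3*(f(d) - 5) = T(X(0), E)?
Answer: (117 + √131)² ≈ 16498.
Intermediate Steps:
X(v) = -10 (X(v) = -7 - 3 = -10)
m = √131 ≈ 11.446
E = -4 (E = -3 - 1 = -4)
T(w, u) = (u + w)*(u + 2*w) (T(w, u) = (w + (u + w))*(u + w) = (u + 2*w)*(u + w) = (u + w)*(u + 2*w))
f(d) = 117 (f(d) = 5 + ((-4)² + 2*(-10)² + 3*(-4)*(-10))/3 = 5 + (16 + 2*100 + 120)/3 = 5 + (16 + 200 + 120)/3 = 5 + (⅓)*336 = 5 + 112 = 117)
(f(3) + m)² = (117 + √131)²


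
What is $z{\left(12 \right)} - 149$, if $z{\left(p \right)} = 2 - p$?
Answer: $-159$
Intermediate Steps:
$z{\left(12 \right)} - 149 = \left(2 - 12\right) - 149 = -10 - 149 = -159$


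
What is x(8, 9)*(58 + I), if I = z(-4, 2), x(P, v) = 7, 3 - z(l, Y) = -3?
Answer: 448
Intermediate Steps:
z(l, Y) = 6 (z(l, Y) = 3 - 1*(-3) = 3 + 3 = 6)
I = 6
x(8, 9)*(58 + I) = 7*(58 + 6) = 7*64 = 448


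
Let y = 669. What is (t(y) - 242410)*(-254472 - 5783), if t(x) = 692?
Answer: 62908318090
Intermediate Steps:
(t(y) - 242410)*(-254472 - 5783) = (692 - 242410)*(-254472 - 5783) = -241718*(-260255) = 62908318090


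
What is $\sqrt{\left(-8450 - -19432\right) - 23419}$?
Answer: $i \sqrt{12437} \approx 111.52 i$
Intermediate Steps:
$\sqrt{\left(-8450 - -19432\right) - 23419} = \sqrt{\left(-8450 + 19432\right) - 23419} = \sqrt{10982 - 23419} = \sqrt{-12437} = i \sqrt{12437}$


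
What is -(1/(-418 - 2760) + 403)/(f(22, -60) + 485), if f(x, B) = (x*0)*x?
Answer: -1280733/1541330 ≈ -0.83093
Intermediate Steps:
f(x, B) = 0 (f(x, B) = 0*x = 0)
-(1/(-418 - 2760) + 403)/(f(22, -60) + 485) = -(1/(-418 - 2760) + 403)/(0 + 485) = -(1/(-3178) + 403)/485 = -(-1/3178 + 403)/485 = -1280733/(3178*485) = -1*1280733/1541330 = -1280733/1541330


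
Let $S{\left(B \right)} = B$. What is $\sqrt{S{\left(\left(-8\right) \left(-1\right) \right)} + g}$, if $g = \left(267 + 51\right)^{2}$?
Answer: $2 \sqrt{25283} \approx 318.01$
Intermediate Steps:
$g = 101124$ ($g = 318^{2} = 101124$)
$\sqrt{S{\left(\left(-8\right) \left(-1\right) \right)} + g} = \sqrt{\left(-8\right) \left(-1\right) + 101124} = \sqrt{8 + 101124} = \sqrt{101132} = 2 \sqrt{25283}$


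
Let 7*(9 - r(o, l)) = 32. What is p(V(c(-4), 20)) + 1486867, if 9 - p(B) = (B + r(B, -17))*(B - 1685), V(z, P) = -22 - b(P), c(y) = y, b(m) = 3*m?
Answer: 9448651/7 ≈ 1.3498e+6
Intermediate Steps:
r(o, l) = 31/7 (r(o, l) = 9 - 1/7*32 = 9 - 32/7 = 31/7)
V(z, P) = -22 - 3*P
p(B) = 9 - (-1685 + B)*(31/7 + B) (p(B) = 9 - (B + 31/7)*(B - 1685) = 9 - (31/7 + B)*(-1685 + B) = 9 - (-1685 + B)*(31/7 + B))
p(V(c(-4), 20)) + 1486867 = (52298/7 - (-22 - 3*20)**2 + 11764*(-22 - 3*20)/7) + 1486867 = (52298/7 - (-22 - 60)**2 + 11764*(-22 - 60)/7) + 1486867 = (52298/7 - 1*(-82)**2 + (11764/7)*(-82)) + 1486867 = (52298/7 - 1*6724 - 964648/7) + 1486867 = (52298/7 - 6724 - 964648/7) + 1486867 = -959418/7 + 1486867 = 9448651/7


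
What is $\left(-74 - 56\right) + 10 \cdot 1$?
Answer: $-120$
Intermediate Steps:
$\left(-74 - 56\right) + 10 \cdot 1 = \left(-74 - 56\right) + 10 = -130 + 10 = -120$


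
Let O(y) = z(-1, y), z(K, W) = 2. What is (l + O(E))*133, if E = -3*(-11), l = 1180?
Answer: 157206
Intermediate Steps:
E = 33
O(y) = 2
(l + O(E))*133 = (1180 + 2)*133 = 1182*133 = 157206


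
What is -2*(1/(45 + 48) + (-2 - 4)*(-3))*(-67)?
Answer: 224450/93 ≈ 2413.4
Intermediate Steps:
-2*(1/(45 + 48) + (-2 - 4)*(-3))*(-67) = -2*(1/93 - 6*(-3))*(-67) = -2*(1/93 + 18)*(-67) = -2*1675/93*(-67) = -3350/93*(-67) = 224450/93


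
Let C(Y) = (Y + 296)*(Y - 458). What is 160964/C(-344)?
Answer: 40241/9624 ≈ 4.1813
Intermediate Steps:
C(Y) = (-458 + Y)*(296 + Y) (C(Y) = (296 + Y)*(-458 + Y) = (-458 + Y)*(296 + Y))
160964/C(-344) = 160964/(-135568 + (-344)**2 - 162*(-344)) = 160964/(-135568 + 118336 + 55728) = 160964/38496 = 160964*(1/38496) = 40241/9624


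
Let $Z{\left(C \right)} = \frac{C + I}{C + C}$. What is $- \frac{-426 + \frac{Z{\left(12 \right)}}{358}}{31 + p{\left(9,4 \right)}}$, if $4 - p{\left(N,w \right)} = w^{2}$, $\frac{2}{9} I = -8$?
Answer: $\frac{152509}{6802} \approx 22.421$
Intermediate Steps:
$I = -36$ ($I = \frac{9}{2} \left(-8\right) = -36$)
$p{\left(N,w \right)} = 4 - w^{2}$
$Z{\left(C \right)} = \frac{-36 + C}{2 C}$ ($Z{\left(C \right)} = \frac{C - 36}{C + C} = \frac{-36 + C}{2 C}$)
$- \frac{-426 + \frac{Z{\left(12 \right)}}{358}}{31 + p{\left(9,4 \right)}} = - \frac{-426 + \frac{\frac{1}{2} \cdot \frac{1}{12} \left(-36 + 12\right)}{358}}{31 + \left(4 - 4^{2}\right)} = - \frac{-426 + \frac{1}{2} \cdot \frac{1}{12} \left(-24\right) \frac{1}{358}}{31 + \left(4 - 16\right)} = - \frac{-426 - \frac{1}{358}}{31 + \left(4 - 16\right)} = - \frac{-426 - \frac{1}{358}}{31 - 12} = - \frac{-152509}{358 \cdot 19} = \left(-1\right) \left(- \frac{152509}{6802}\right) = \frac{152509}{6802}$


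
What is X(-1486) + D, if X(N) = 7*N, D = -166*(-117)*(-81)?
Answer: -1583584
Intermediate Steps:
D = -1573182 (D = 19422*(-81) = -1573182)
X(-1486) + D = 7*(-1486) - 1573182 = -10402 - 1573182 = -1583584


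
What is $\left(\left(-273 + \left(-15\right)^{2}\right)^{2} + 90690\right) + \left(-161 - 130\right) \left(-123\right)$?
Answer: $128787$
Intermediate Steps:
$\left(\left(-273 + \left(-15\right)^{2}\right)^{2} + 90690\right) + \left(-161 - 130\right) \left(-123\right) = \left(\left(-273 + 225\right)^{2} + 90690\right) - -35793 = \left(\left(-48\right)^{2} + 90690\right) + 35793 = \left(2304 + 90690\right) + 35793 = 92994 + 35793 = 128787$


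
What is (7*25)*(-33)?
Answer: -5775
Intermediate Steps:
(7*25)*(-33) = 175*(-33) = -5775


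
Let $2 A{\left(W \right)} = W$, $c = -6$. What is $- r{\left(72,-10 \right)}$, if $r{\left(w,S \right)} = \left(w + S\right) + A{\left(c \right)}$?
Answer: $-59$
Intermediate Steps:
$A{\left(W \right)} = \frac{W}{2}$
$r{\left(w,S \right)} = -3 + S + w$ ($r{\left(w,S \right)} = \left(w + S\right) + \frac{1}{2} \left(-6\right) = \left(S + w\right) - 3 = -3 + S + w$)
$- r{\left(72,-10 \right)} = - (-3 - 10 + 72) = \left(-1\right) 59 = -59$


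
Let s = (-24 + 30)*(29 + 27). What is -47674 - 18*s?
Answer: -53722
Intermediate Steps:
s = 336 (s = 6*56 = 336)
-47674 - 18*s = -47674 - 18*336 = -47674 - 6048 = -53722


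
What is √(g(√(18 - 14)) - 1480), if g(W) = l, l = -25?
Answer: I*√1505 ≈ 38.794*I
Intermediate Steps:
g(W) = -25
√(g(√(18 - 14)) - 1480) = √(-25 - 1480) = √(-1505) = I*√1505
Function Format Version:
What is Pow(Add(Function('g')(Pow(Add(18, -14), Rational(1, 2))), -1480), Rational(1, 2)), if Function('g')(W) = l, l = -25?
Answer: Mul(I, Pow(1505, Rational(1, 2))) ≈ Mul(38.794, I)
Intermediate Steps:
Function('g')(W) = -25
Pow(Add(Function('g')(Pow(Add(18, -14), Rational(1, 2))), -1480), Rational(1, 2)) = Pow(Add(-25, -1480), Rational(1, 2)) = Pow(-1505, Rational(1, 2)) = Mul(I, Pow(1505, Rational(1, 2)))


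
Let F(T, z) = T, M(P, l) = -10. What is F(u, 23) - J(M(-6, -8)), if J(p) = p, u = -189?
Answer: -179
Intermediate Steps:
F(u, 23) - J(M(-6, -8)) = -189 - 1*(-10) = -189 + 10 = -179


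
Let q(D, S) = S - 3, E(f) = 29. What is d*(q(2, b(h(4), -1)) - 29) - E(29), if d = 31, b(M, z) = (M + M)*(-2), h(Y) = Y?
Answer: -1517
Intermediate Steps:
b(M, z) = -4*M (b(M, z) = (2*M)*(-2) = -4*M)
q(D, S) = -3 + S
d*(q(2, b(h(4), -1)) - 29) - E(29) = 31*((-3 - 4*4) - 29) - 1*29 = 31*((-3 - 16) - 29) - 29 = 31*(-19 - 29) - 29 = 31*(-48) - 29 = -1488 - 29 = -1517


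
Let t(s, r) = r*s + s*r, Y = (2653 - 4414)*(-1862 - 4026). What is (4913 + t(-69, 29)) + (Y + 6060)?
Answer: 10375739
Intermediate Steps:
Y = 10368768 (Y = -1761*(-5888) = 10368768)
t(s, r) = 2*r*s (t(s, r) = r*s + r*s = 2*r*s)
(4913 + t(-69, 29)) + (Y + 6060) = (4913 + 2*29*(-69)) + (10368768 + 6060) = (4913 - 4002) + 10374828 = 911 + 10374828 = 10375739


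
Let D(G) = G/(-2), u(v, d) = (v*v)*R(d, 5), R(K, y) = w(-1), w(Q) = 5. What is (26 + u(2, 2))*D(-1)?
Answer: 23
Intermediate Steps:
R(K, y) = 5
u(v, d) = 5*v² (u(v, d) = (v*v)*5 = v²*5 = 5*v²)
D(G) = -G/2 (D(G) = G*(-½) = -G/2)
(26 + u(2, 2))*D(-1) = (26 + 5*2²)*(-½*(-1)) = (26 + 5*4)*(½) = (26 + 20)*(½) = 46*(½) = 23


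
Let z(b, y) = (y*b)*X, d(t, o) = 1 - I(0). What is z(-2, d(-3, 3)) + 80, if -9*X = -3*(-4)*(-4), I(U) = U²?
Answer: 208/3 ≈ 69.333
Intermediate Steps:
d(t, o) = 1 (d(t, o) = 1 - 1*0² = 1 - 1*0 = 1 + 0 = 1)
X = 16/3 (X = -(-3*(-4))*(-4)/9 = -4*(-4)/3 = -⅑*(-48) = 16/3 ≈ 5.3333)
z(b, y) = 16*b*y/3 (z(b, y) = (y*b)*(16/3) = (b*y)*(16/3) = 16*b*y/3)
z(-2, d(-3, 3)) + 80 = (16/3)*(-2)*1 + 80 = -32/3 + 80 = 208/3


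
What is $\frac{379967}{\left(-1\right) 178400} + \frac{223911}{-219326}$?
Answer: $- \frac{61641182321}{19563879200} \approx -3.1508$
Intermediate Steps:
$\frac{379967}{\left(-1\right) 178400} + \frac{223911}{-219326} = \frac{379967}{-178400} + 223911 \left(- \frac{1}{219326}\right) = 379967 \left(- \frac{1}{178400}\right) - \frac{223911}{219326} = - \frac{379967}{178400} - \frac{223911}{219326} = - \frac{61641182321}{19563879200}$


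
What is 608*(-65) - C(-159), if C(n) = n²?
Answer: -64801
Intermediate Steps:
608*(-65) - C(-159) = 608*(-65) - 1*(-159)² = -39520 - 1*25281 = -39520 - 25281 = -64801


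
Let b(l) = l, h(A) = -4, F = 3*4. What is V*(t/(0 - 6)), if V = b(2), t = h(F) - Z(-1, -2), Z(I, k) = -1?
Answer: 1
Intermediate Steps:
F = 12
t = -3 (t = -4 - 1*(-1) = -4 + 1 = -3)
V = 2
V*(t/(0 - 6)) = 2*(-3/(0 - 6)) = 2*(-3/(-6)) = 2*(-1/6*(-3)) = 2*(1/2) = 1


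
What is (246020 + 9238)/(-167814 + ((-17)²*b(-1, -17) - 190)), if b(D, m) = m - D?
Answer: -127629/86314 ≈ -1.4787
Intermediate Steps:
(246020 + 9238)/(-167814 + ((-17)²*b(-1, -17) - 190)) = (246020 + 9238)/(-167814 + ((-17)²*(-17 - 1*(-1)) - 190)) = 255258/(-167814 + (289*(-17 + 1) - 190)) = 255258/(-167814 + (289*(-16) - 190)) = 255258/(-167814 + (-4624 - 190)) = 255258/(-167814 - 4814) = 255258/(-172628) = 255258*(-1/172628) = -127629/86314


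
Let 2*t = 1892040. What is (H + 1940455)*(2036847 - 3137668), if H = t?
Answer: -3177492295975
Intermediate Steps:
t = 946020 (t = (½)*1892040 = 946020)
H = 946020
(H + 1940455)*(2036847 - 3137668) = (946020 + 1940455)*(2036847 - 3137668) = 2886475*(-1100821) = -3177492295975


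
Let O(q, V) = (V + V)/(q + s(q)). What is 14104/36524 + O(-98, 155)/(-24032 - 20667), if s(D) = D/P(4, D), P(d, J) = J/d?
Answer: 7409022983/19182888743 ≈ 0.38623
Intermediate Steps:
s(D) = 4 (s(D) = D/((D/4)) = D*(4/D) = 4)
O(q, V) = 2*V/(4 + q) (O(q, V) = (V + V)/(q + 4) = (2*V)/(4 + q) = 2*V/(4 + q))
14104/36524 + O(-98, 155)/(-24032 - 20667) = 14104/36524 + (2*155/(4 - 98))/(-24032 - 20667) = 14104*(1/36524) + (2*155/(-94))/(-44699) = 3526/9131 + (2*155*(-1/94))*(-1/44699) = 3526/9131 - 155/47*(-1/44699) = 3526/9131 + 155/2100853 = 7409022983/19182888743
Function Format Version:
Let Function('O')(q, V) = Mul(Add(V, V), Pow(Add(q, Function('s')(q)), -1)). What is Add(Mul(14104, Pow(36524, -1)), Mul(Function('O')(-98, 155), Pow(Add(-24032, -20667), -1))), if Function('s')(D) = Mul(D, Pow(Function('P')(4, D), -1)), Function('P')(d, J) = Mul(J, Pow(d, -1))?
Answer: Rational(7409022983, 19182888743) ≈ 0.38623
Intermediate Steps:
Function('s')(D) = 4 (Function('s')(D) = Mul(D, Pow(Mul(D, Pow(4, -1)), -1)) = Mul(D, Pow(Mul(D, Rational(1, 4)), -1)) = Mul(D, Pow(Mul(Rational(1, 4), D), -1)) = Mul(D, Mul(4, Pow(D, -1))) = 4)
Function('O')(q, V) = Mul(2, V, Pow(Add(4, q), -1)) (Function('O')(q, V) = Mul(Add(V, V), Pow(Add(q, 4), -1)) = Mul(Mul(2, V), Pow(Add(4, q), -1)) = Mul(2, V, Pow(Add(4, q), -1)))
Add(Mul(14104, Pow(36524, -1)), Mul(Function('O')(-98, 155), Pow(Add(-24032, -20667), -1))) = Add(Mul(14104, Pow(36524, -1)), Mul(Mul(2, 155, Pow(Add(4, -98), -1)), Pow(Add(-24032, -20667), -1))) = Add(Mul(14104, Rational(1, 36524)), Mul(Mul(2, 155, Pow(-94, -1)), Pow(-44699, -1))) = Add(Rational(3526, 9131), Mul(Mul(2, 155, Rational(-1, 94)), Rational(-1, 44699))) = Add(Rational(3526, 9131), Mul(Rational(-155, 47), Rational(-1, 44699))) = Add(Rational(3526, 9131), Rational(155, 2100853)) = Rational(7409022983, 19182888743)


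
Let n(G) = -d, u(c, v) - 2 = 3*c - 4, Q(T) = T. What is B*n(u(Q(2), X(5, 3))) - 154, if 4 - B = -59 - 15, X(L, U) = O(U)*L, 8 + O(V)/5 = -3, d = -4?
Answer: 158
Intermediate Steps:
O(V) = -55 (O(V) = -40 + 5*(-3) = -40 - 15 = -55)
X(L, U) = -55*L
u(c, v) = -2 + 3*c (u(c, v) = 2 + (3*c - 4) = 2 + (-4 + 3*c) = -2 + 3*c)
n(G) = 4 (n(G) = -1*(-4) = 4)
B = 78 (B = 4 - (-59 - 15) = 4 - 1*(-74) = 4 + 74 = 78)
B*n(u(Q(2), X(5, 3))) - 154 = 78*4 - 154 = 312 - 154 = 158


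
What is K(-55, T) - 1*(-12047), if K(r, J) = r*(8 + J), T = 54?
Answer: 8637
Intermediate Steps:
K(-55, T) - 1*(-12047) = -55*(8 + 54) - 1*(-12047) = -55*62 + 12047 = -3410 + 12047 = 8637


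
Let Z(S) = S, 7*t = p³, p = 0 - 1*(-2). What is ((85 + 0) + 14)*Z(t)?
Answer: 792/7 ≈ 113.14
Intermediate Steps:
p = 2 (p = 0 + 2 = 2)
t = 8/7 (t = (⅐)*2³ = (⅐)*8 = 8/7 ≈ 1.1429)
((85 + 0) + 14)*Z(t) = ((85 + 0) + 14)*(8/7) = (85 + 14)*(8/7) = 99*(8/7) = 792/7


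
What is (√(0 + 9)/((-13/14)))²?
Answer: 1764/169 ≈ 10.438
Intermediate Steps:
(√(0 + 9)/((-13/14)))² = (√9/((-13*1/14)))² = (3/(-13/14))² = (3*(-14/13))² = (-42/13)² = 1764/169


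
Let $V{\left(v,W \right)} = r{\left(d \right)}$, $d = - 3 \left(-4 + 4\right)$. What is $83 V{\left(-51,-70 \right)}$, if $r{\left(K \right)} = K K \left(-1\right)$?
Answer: $0$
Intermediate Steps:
$d = 0$ ($d = \left(-3\right) 0 = 0$)
$r{\left(K \right)} = - K^{2}$ ($r{\left(K \right)} = K^{2} \left(-1\right) = - K^{2}$)
$V{\left(v,W \right)} = 0$ ($V{\left(v,W \right)} = - 0^{2} = \left(-1\right) 0 = 0$)
$83 V{\left(-51,-70 \right)} = 83 \cdot 0 = 0$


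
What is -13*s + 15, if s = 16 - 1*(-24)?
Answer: -505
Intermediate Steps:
s = 40 (s = 16 + 24 = 40)
-13*s + 15 = -13*40 + 15 = -520 + 15 = -505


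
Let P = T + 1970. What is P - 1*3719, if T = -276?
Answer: -2025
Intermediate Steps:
P = 1694 (P = -276 + 1970 = 1694)
P - 1*3719 = 1694 - 1*3719 = 1694 - 3719 = -2025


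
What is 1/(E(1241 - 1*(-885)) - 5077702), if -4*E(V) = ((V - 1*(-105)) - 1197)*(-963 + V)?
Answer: -2/10756675 ≈ -1.8593e-7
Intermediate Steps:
E(V) = -(-1092 + V)*(-963 + V)/4 (E(V) = -((V - 1*(-105)) - 1197)*(-963 + V)/4 = -((V + 105) - 1197)*(-963 + V)/4 = -((105 + V) - 1197)*(-963 + V)/4 = -(-1092 + V)*(-963 + V)/4)
1/(E(1241 - 1*(-885)) - 5077702) = 1/((-262899 - (1241 - 1*(-885))²/4 + 2055*(1241 - 1*(-885))/4) - 5077702) = 1/((-262899 - (1241 + 885)²/4 + 2055*(1241 + 885)/4) - 5077702) = 1/((-262899 - ¼*2126² + (2055/4)*2126) - 5077702) = 1/((-262899 - ¼*4519876 + 2184465/2) - 5077702) = 1/((-262899 - 1129969 + 2184465/2) - 5077702) = 1/(-601271/2 - 5077702) = 1/(-10756675/2) = -2/10756675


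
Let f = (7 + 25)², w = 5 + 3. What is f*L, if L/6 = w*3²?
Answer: 442368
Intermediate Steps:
w = 8
L = 432 (L = 6*(8*3²) = 6*(8*9) = 6*72 = 432)
f = 1024 (f = 32² = 1024)
f*L = 1024*432 = 442368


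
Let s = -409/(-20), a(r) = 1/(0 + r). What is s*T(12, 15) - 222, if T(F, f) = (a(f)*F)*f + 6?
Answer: 1461/10 ≈ 146.10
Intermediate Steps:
a(r) = 1/r
T(F, f) = 6 + F (T(F, f) = (F/f)*f + 6 = F + 6 = 6 + F)
s = 409/20 (s = -409*(-1/20) = 409/20 ≈ 20.450)
s*T(12, 15) - 222 = 409*(6 + 12)/20 - 222 = (409/20)*18 - 222 = 3681/10 - 222 = 1461/10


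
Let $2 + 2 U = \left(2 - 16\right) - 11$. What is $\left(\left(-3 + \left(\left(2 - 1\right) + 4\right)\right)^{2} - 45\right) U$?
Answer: $\frac{1107}{2} \approx 553.5$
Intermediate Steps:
$U = - \frac{27}{2}$ ($U = -1 + \frac{\left(2 - 16\right) - 11}{2} = -1 + \frac{-14 - 11}{2} = -1 + \frac{1}{2} \left(-25\right) = -1 - \frac{25}{2} = - \frac{27}{2} \approx -13.5$)
$\left(\left(-3 + \left(\left(2 - 1\right) + 4\right)\right)^{2} - 45\right) U = \left(\left(-3 + \left(\left(2 - 1\right) + 4\right)\right)^{2} - 45\right) \left(- \frac{27}{2}\right) = \left(\left(-3 + \left(1 + 4\right)\right)^{2} - 45\right) \left(- \frac{27}{2}\right) = \left(\left(-3 + 5\right)^{2} - 45\right) \left(- \frac{27}{2}\right) = \left(2^{2} - 45\right) \left(- \frac{27}{2}\right) = \left(4 - 45\right) \left(- \frac{27}{2}\right) = \left(-41\right) \left(- \frac{27}{2}\right) = \frac{1107}{2}$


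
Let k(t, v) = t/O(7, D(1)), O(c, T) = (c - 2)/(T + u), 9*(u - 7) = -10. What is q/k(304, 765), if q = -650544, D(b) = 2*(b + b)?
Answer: -1829655/1691 ≈ -1082.0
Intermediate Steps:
D(b) = 4*b (D(b) = 2*(2*b) = 4*b)
u = 53/9 (u = 7 + (⅑)*(-10) = 7 - 10/9 = 53/9 ≈ 5.8889)
O(c, T) = (-2 + c)/(53/9 + T) (O(c, T) = (c - 2)/(T + 53/9) = (-2 + c)/(53/9 + T))
k(t, v) = 89*t/45 (k(t, v) = t/((9*(-2 + 7)/(53 + 9*(4*1)))) = t/((9*5/(53 + 9*4))) = t/((9*5/(53 + 36))) = t/((9*5/89)) = t/((9*(1/89)*5)) = t/(45/89) = t*(89/45) = 89*t/45)
q/k(304, 765) = -650544/((89/45)*304) = -650544/27056/45 = -650544*45/27056 = -1829655/1691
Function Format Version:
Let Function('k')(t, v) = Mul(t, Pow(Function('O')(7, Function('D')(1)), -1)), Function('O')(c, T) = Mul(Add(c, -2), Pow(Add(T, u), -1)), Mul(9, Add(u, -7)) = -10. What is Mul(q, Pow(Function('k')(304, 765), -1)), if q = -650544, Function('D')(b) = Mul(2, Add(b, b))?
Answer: Rational(-1829655, 1691) ≈ -1082.0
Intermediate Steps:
Function('D')(b) = Mul(4, b) (Function('D')(b) = Mul(2, Mul(2, b)) = Mul(4, b))
u = Rational(53, 9) (u = Add(7, Mul(Rational(1, 9), -10)) = Add(7, Rational(-10, 9)) = Rational(53, 9) ≈ 5.8889)
Function('O')(c, T) = Mul(Pow(Add(Rational(53, 9), T), -1), Add(-2, c)) (Function('O')(c, T) = Mul(Add(c, -2), Pow(Add(T, Rational(53, 9)), -1)) = Mul(Add(-2, c), Pow(Add(Rational(53, 9), T), -1)) = Mul(Pow(Add(Rational(53, 9), T), -1), Add(-2, c)))
Function('k')(t, v) = Mul(Rational(89, 45), t) (Function('k')(t, v) = Mul(t, Pow(Mul(9, Pow(Add(53, Mul(9, Mul(4, 1))), -1), Add(-2, 7)), -1)) = Mul(t, Pow(Mul(9, Pow(Add(53, Mul(9, 4)), -1), 5), -1)) = Mul(t, Pow(Mul(9, Pow(Add(53, 36), -1), 5), -1)) = Mul(t, Pow(Mul(9, Pow(89, -1), 5), -1)) = Mul(t, Pow(Mul(9, Rational(1, 89), 5), -1)) = Mul(t, Pow(Rational(45, 89), -1)) = Mul(t, Rational(89, 45)) = Mul(Rational(89, 45), t))
Mul(q, Pow(Function('k')(304, 765), -1)) = Mul(-650544, Pow(Mul(Rational(89, 45), 304), -1)) = Mul(-650544, Pow(Rational(27056, 45), -1)) = Mul(-650544, Rational(45, 27056)) = Rational(-1829655, 1691)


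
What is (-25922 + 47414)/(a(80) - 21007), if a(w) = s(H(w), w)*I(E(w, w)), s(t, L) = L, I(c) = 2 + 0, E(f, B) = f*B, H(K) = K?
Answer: -7164/6949 ≈ -1.0309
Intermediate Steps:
E(f, B) = B*f
I(c) = 2
a(w) = 2*w (a(w) = w*2 = 2*w)
(-25922 + 47414)/(a(80) - 21007) = (-25922 + 47414)/(2*80 - 21007) = 21492/(160 - 21007) = 21492/(-20847) = 21492*(-1/20847) = -7164/6949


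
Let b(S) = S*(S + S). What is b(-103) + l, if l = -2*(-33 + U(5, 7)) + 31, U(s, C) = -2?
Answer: 21319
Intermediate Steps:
b(S) = 2*S² (b(S) = S*(2*S) = 2*S²)
l = 101 (l = -2*(-33 - 2) + 31 = -2*(-35) + 31 = 70 + 31 = 101)
b(-103) + l = 2*(-103)² + 101 = 2*10609 + 101 = 21218 + 101 = 21319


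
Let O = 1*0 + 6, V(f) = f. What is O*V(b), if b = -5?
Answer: -30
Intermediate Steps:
O = 6 (O = 0 + 6 = 6)
O*V(b) = 6*(-5) = -30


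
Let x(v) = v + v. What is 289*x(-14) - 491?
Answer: -8583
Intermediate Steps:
x(v) = 2*v
289*x(-14) - 491 = 289*(2*(-14)) - 491 = 289*(-28) - 491 = -8092 - 491 = -8583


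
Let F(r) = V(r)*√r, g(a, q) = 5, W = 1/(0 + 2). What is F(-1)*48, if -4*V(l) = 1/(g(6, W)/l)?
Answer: 12*I/5 ≈ 2.4*I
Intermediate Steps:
W = ½ (W = 1/2 = ½ ≈ 0.50000)
V(l) = -l/20 (V(l) = -l/5/4 = -l/20)
F(r) = -r^(3/2)/20 (F(r) = (-r/20)*√r = -r^(3/2)/20)
F(-1)*48 = -(-1)*I/20*48 = (I/20)*48 = 12*I/5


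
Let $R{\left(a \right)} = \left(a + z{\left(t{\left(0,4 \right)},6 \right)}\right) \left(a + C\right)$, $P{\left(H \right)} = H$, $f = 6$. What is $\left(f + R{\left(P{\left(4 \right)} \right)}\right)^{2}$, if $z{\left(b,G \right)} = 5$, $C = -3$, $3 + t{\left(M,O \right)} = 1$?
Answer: $225$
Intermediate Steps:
$t{\left(M,O \right)} = -2$ ($t{\left(M,O \right)} = -3 + 1 = -2$)
$R{\left(a \right)} = \left(-3 + a\right) \left(5 + a\right)$ ($R{\left(a \right)} = \left(a + 5\right) \left(a - 3\right) = \left(5 + a\right) \left(-3 + a\right) = \left(-3 + a\right) \left(5 + a\right)$)
$\left(f + R{\left(P{\left(4 \right)} \right)}\right)^{2} = \left(6 + \left(-15 + 4^{2} + 2 \cdot 4\right)\right)^{2} = \left(6 + \left(-15 + 16 + 8\right)\right)^{2} = \left(6 + 9\right)^{2} = 15^{2} = 225$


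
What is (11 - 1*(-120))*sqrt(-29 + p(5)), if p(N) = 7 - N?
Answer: 393*I*sqrt(3) ≈ 680.7*I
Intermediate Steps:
(11 - 1*(-120))*sqrt(-29 + p(5)) = (11 - 1*(-120))*sqrt(-29 + (7 - 1*5)) = (11 + 120)*sqrt(-29 + (7 - 5)) = 131*sqrt(-29 + 2) = 131*sqrt(-27) = 131*(3*I*sqrt(3)) = 393*I*sqrt(3)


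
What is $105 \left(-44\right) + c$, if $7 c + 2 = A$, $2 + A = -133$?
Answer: $- \frac{32477}{7} \approx -4639.6$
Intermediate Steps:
$A = -135$ ($A = -2 - 133 = -135$)
$c = - \frac{137}{7}$ ($c = - \frac{2}{7} + \frac{1}{7} \left(-135\right) = - \frac{2}{7} - \frac{135}{7} = - \frac{137}{7} \approx -19.571$)
$105 \left(-44\right) + c = 105 \left(-44\right) - \frac{137}{7} = -4620 - \frac{137}{7} = - \frac{32477}{7}$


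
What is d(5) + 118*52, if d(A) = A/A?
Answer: 6137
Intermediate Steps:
d(A) = 1
d(5) + 118*52 = 1 + 118*52 = 1 + 6136 = 6137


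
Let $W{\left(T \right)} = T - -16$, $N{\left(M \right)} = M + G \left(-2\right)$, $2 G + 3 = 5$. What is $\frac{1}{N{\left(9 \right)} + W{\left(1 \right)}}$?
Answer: $\frac{1}{24} \approx 0.041667$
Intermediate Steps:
$G = 1$ ($G = - \frac{3}{2} + \frac{1}{2} \cdot 5 = - \frac{3}{2} + \frac{5}{2} = 1$)
$N{\left(M \right)} = -2 + M$ ($N{\left(M \right)} = M + 1 \left(-2\right) = M - 2 = -2 + M$)
$W{\left(T \right)} = 16 + T$ ($W{\left(T \right)} = T + 16 = 16 + T$)
$\frac{1}{N{\left(9 \right)} + W{\left(1 \right)}} = \frac{1}{\left(-2 + 9\right) + \left(16 + 1\right)} = \frac{1}{7 + 17} = \frac{1}{24}$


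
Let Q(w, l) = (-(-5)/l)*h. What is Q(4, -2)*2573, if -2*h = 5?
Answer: 64325/4 ≈ 16081.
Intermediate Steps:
h = -5/2 (h = -1/2*5 = -5/2 ≈ -2.5000)
Q(w, l) = -25/(2*l) (Q(w, l) = -(-5)/l*(-5/2) = (5/l)*(-5/2) = -25/(2*l))
Q(4, -2)*2573 = -25/2/(-2)*2573 = -25/2*(-1/2)*2573 = (25/4)*2573 = 64325/4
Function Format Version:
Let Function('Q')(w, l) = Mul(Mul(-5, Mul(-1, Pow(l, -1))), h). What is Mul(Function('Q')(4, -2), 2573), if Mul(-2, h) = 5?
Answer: Rational(64325, 4) ≈ 16081.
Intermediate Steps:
h = Rational(-5, 2) (h = Mul(Rational(-1, 2), 5) = Rational(-5, 2) ≈ -2.5000)
Function('Q')(w, l) = Mul(Rational(-25, 2), Pow(l, -1)) (Function('Q')(w, l) = Mul(Mul(-5, Mul(-1, Pow(l, -1))), Rational(-5, 2)) = Mul(Mul(5, Pow(l, -1)), Rational(-5, 2)) = Mul(Rational(-25, 2), Pow(l, -1)))
Mul(Function('Q')(4, -2), 2573) = Mul(Mul(Rational(-25, 2), Pow(-2, -1)), 2573) = Mul(Mul(Rational(-25, 2), Rational(-1, 2)), 2573) = Mul(Rational(25, 4), 2573) = Rational(64325, 4)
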